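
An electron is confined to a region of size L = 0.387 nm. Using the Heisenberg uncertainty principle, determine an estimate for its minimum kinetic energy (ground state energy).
63.598 meV

Using the uncertainty principle to estimate ground state energy:

1. The position uncertainty is approximately the confinement size:
   Δx ≈ L = 3.870e-10 m

2. From ΔxΔp ≥ ℏ/2, the minimum momentum uncertainty is:
   Δp ≈ ℏ/(2L) = 1.362e-25 kg·m/s

3. The kinetic energy is approximately:
   KE ≈ (Δp)²/(2m) = (1.362e-25)²/(2 × 9.109e-31 kg)
   KE ≈ 1.019e-20 J = 63.598 meV

This is an order-of-magnitude estimate of the ground state energy.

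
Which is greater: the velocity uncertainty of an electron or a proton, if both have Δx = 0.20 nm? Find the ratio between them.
The electron has the larger minimum velocity uncertainty, by a ratio of 1836.2.

For both particles, Δp_min = ℏ/(2Δx) = 2.636e-25 kg·m/s (same for both).

The velocity uncertainty is Δv = Δp/m:
- electron: Δv = 2.636e-25 / 9.109e-31 = 2.894e+05 m/s = 289.419 km/s
- proton: Δv = 2.636e-25 / 1.673e-27 = 1.576e+02 m/s = 157.623 m/s

Ratio: 2.894e+05 / 1.576e+02 = 1836.2

The lighter particle has larger velocity uncertainty because Δv ∝ 1/m.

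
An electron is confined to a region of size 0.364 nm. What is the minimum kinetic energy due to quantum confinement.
71.889 meV

Using the uncertainty principle:

1. Position uncertainty: Δx ≈ 3.640e-10 m
2. Minimum momentum uncertainty: Δp = ℏ/(2Δx) = 1.449e-25 kg·m/s
3. Minimum kinetic energy:
   KE = (Δp)²/(2m) = (1.449e-25)²/(2 × 9.109e-31 kg)
   KE = 1.152e-20 J = 71.889 meV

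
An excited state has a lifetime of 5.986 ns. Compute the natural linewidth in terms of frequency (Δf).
13.294 MHz

Using the energy-time uncertainty principle and E = hf:
ΔEΔt ≥ ℏ/2
hΔf·Δt ≥ ℏ/2

The minimum frequency uncertainty is:
Δf = ℏ/(2hτ) = 1/(4πτ)
Δf = 1/(4π × 5.986e-09 s)
Δf = 1.329e+07 Hz = 13.294 MHz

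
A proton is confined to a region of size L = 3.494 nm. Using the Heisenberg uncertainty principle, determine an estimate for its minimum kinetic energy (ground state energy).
424.921 neV

Using the uncertainty principle to estimate ground state energy:

1. The position uncertainty is approximately the confinement size:
   Δx ≈ L = 3.494e-09 m

2. From ΔxΔp ≥ ℏ/2, the minimum momentum uncertainty is:
   Δp ≈ ℏ/(2L) = 1.509e-26 kg·m/s

3. The kinetic energy is approximately:
   KE ≈ (Δp)²/(2m) = (1.509e-26)²/(2 × 1.673e-27 kg)
   KE ≈ 6.808e-26 J = 424.921 neV

This is an order-of-magnitude estimate of the ground state energy.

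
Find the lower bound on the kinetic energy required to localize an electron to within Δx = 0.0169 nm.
33.350 eV

Localizing a particle requires giving it sufficient momentum uncertainty:

1. From uncertainty principle: Δp ≥ ℏ/(2Δx)
   Δp_min = (1.055e-34 J·s) / (2 × 1.690e-11 m)
   Δp_min = 3.120e-24 kg·m/s

2. This momentum uncertainty corresponds to kinetic energy:
   KE ≈ (Δp)²/(2m) = (3.120e-24)²/(2 × 9.109e-31 kg)
   KE = 5.343e-18 J = 33.350 eV

Tighter localization requires more energy.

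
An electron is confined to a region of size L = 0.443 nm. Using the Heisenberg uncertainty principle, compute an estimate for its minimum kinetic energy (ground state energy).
48.535 meV

Using the uncertainty principle to estimate ground state energy:

1. The position uncertainty is approximately the confinement size:
   Δx ≈ L = 4.430e-10 m

2. From ΔxΔp ≥ ℏ/2, the minimum momentum uncertainty is:
   Δp ≈ ℏ/(2L) = 1.190e-25 kg·m/s

3. The kinetic energy is approximately:
   KE ≈ (Δp)²/(2m) = (1.190e-25)²/(2 × 9.109e-31 kg)
   KE ≈ 7.776e-21 J = 48.535 meV

This is an order-of-magnitude estimate of the ground state energy.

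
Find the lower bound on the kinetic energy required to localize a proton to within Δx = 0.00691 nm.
108.642 meV

Localizing a particle requires giving it sufficient momentum uncertainty:

1. From uncertainty principle: Δp ≥ ℏ/(2Δx)
   Δp_min = (1.055e-34 J·s) / (2 × 6.910e-12 m)
   Δp_min = 7.631e-24 kg·m/s

2. This momentum uncertainty corresponds to kinetic energy:
   KE ≈ (Δp)²/(2m) = (7.631e-24)²/(2 × 1.673e-27 kg)
   KE = 1.741e-20 J = 108.642 meV

Tighter localization requires more energy.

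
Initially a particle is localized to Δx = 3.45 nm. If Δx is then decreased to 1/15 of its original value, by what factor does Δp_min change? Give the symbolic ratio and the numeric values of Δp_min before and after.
Original Δp_min = 1.528 × 10^-26 kg·m/s; new Δp'_min = 2.293 × 10^-25 kg·m/s; ratio Δp'_min/Δp_min = 15.

From the uncertainty principle ΔxΔp ≥ ℏ/2, the minimum momentum uncertainty is Δp_min = ℏ/(2Δx).

Original (Δx = 3.45 nm = 3.450e-09 m):
Δp_min = (1.055e-34 J·s)/(2 × 3.450e-09 m) = 1.528e-26 kg·m/s

When Δx → (1/15)Δx:
Δp'_min = ℏ/(2 × (1/15)Δx) = 15 × ℏ/(2Δx) = 15 × Δp_min
Δp'_min = 15 × 1.528e-26 kg·m/s = 2.293e-25 kg·m/s

Since Δp_min ∝ 1/Δx, when Δx is decreased to 1/15 of its original value, Δp_min increases to 15 times its original value.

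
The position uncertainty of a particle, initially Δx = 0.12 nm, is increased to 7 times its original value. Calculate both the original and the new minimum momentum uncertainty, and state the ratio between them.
Original Δp_min = 4.394 × 10^-25 kg·m/s; new Δp'_min = 6.277 × 10^-26 kg·m/s; ratio Δp'_min/Δp_min = 1/7.

From the uncertainty principle ΔxΔp ≥ ℏ/2, the minimum momentum uncertainty is Δp_min = ℏ/(2Δx).

Original (Δx = 0.12 nm = 1.200e-10 m):
Δp_min = (1.055e-34 J·s)/(2 × 1.200e-10 m) = 4.394e-25 kg·m/s

When Δx → 7Δx:
Δp'_min = ℏ/(2 × 7Δx) = (1/7) × ℏ/(2Δx) = (1/7) × Δp_min
Δp'_min = 1/7 × 4.394e-25 kg·m/s = 6.277e-26 kg·m/s

Since Δp_min ∝ 1/Δx, when Δx is increased to 7 times its original value, Δp_min decreases to 1/7 of its original value.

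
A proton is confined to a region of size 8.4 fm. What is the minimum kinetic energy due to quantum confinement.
73.518 keV

Using the uncertainty principle:

1. Position uncertainty: Δx ≈ 8.400e-15 m
2. Minimum momentum uncertainty: Δp = ℏ/(2Δx) = 6.277e-21 kg·m/s
3. Minimum kinetic energy:
   KE = (Δp)²/(2m) = (6.277e-21)²/(2 × 1.673e-27 kg)
   KE = 1.178e-14 J = 73.518 keV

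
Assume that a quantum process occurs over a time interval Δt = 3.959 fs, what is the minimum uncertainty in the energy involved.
83.129 meV

Using the energy-time uncertainty principle:
ΔEΔt ≥ ℏ/2

The minimum uncertainty in energy is:
ΔE_min = ℏ/(2Δt)
ΔE_min = (1.055e-34 J·s) / (2 × 3.959e-15 s)
ΔE_min = 1.332e-20 J = 83.129 meV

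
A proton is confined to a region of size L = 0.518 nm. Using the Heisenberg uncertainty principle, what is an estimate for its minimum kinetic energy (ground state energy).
19.333 μeV

Using the uncertainty principle to estimate ground state energy:

1. The position uncertainty is approximately the confinement size:
   Δx ≈ L = 5.180e-10 m

2. From ΔxΔp ≥ ℏ/2, the minimum momentum uncertainty is:
   Δp ≈ ℏ/(2L) = 1.018e-25 kg·m/s

3. The kinetic energy is approximately:
   KE ≈ (Δp)²/(2m) = (1.018e-25)²/(2 × 1.673e-27 kg)
   KE ≈ 3.097e-24 J = 19.333 μeV

This is an order-of-magnitude estimate of the ground state energy.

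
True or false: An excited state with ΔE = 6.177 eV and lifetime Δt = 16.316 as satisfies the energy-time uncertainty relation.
No, it violates the uncertainty relation.

Calculate the product ΔEΔt:
ΔE = 6.177 eV = 9.897e-19 J
ΔEΔt = (9.897e-19 J) × (1.632e-17 s)
ΔEΔt = 1.615e-35 J·s

Compare to the minimum allowed value ℏ/2:
ℏ/2 = 5.273e-35 J·s

Since ΔEΔt = 1.615e-35 J·s < 5.273e-35 J·s = ℏ/2,
this violates the uncertainty relation.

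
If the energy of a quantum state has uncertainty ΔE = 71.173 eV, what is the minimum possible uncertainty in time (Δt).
4.624 as

Using the energy-time uncertainty principle:
ΔEΔt ≥ ℏ/2

The minimum uncertainty in time is:
Δt_min = ℏ/(2ΔE)
Δt_min = (1.055e-34 J·s) / (2 × 1.140e-17 J)
Δt_min = 4.624e-18 s = 4.624 as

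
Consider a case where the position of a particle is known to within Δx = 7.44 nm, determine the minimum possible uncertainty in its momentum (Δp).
7.087 × 10^-27 kg·m/s

Using the Heisenberg uncertainty principle:
ΔxΔp ≥ ℏ/2

The minimum uncertainty in momentum is:
Δp_min = ℏ/(2Δx)
Δp_min = (1.055e-34 J·s) / (2 × 7.440e-09 m)
Δp_min = 7.087e-27 kg·m/s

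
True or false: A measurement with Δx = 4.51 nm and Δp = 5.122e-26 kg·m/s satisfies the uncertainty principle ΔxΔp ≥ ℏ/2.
Yes, it satisfies the uncertainty principle.

Calculate the product ΔxΔp:
ΔxΔp = (4.510e-09 m) × (5.122e-26 kg·m/s)
ΔxΔp = 2.310e-34 J·s

Compare to the minimum allowed value ℏ/2:
ℏ/2 = 5.273e-35 J·s

Since ΔxΔp = 2.310e-34 J·s ≥ 5.273e-35 J·s = ℏ/2,
the measurement satisfies the uncertainty principle.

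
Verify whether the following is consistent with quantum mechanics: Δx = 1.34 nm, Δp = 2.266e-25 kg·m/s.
Yes, it satisfies the uncertainty principle.

Calculate the product ΔxΔp:
ΔxΔp = (1.340e-09 m) × (2.266e-25 kg·m/s)
ΔxΔp = 3.036e-34 J·s

Compare to the minimum allowed value ℏ/2:
ℏ/2 = 5.273e-35 J·s

Since ΔxΔp = 3.036e-34 J·s ≥ 5.273e-35 J·s = ℏ/2,
the measurement satisfies the uncertainty principle.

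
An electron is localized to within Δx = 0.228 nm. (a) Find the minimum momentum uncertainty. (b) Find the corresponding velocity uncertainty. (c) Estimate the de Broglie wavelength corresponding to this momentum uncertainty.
(a) Δp_min = 2.313 × 10^-25 kg·m/s
(b) Δv_min = 253.876 km/s
(c) λ_dB = 2.865 nm

Step-by-step:

(a) From the uncertainty principle:
Δp_min = ℏ/(2Δx) = (1.055e-34 J·s)/(2 × 2.280e-10 m) = 2.313e-25 kg·m/s

(b) The velocity uncertainty:
Δv = Δp/m = (2.313e-25 kg·m/s)/(9.109e-31 kg) = 2.539e+05 m/s = 253.876 km/s

(c) The de Broglie wavelength for this momentum:
λ = h/p = (6.626e-34 J·s)/(2.313e-25 kg·m/s) = 2.865e-09 m = 2.865 nm

Note: The de Broglie wavelength is comparable to the localization size, as expected from wave-particle duality.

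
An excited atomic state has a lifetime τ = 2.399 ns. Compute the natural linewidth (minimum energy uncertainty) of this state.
137.185 neV

Using the energy-time uncertainty principle:
ΔEΔt ≥ ℏ/2

The lifetime τ represents the time uncertainty Δt.
The natural linewidth (minimum energy uncertainty) is:

ΔE = ℏ/(2τ)
ΔE = (1.055e-34 J·s) / (2 × 2.399e-09 s)
ΔE = 2.198e-26 J = 137.185 neV

This natural linewidth limits the precision of spectroscopic measurements.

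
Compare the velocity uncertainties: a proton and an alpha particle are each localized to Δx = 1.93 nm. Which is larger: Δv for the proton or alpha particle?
The proton has the larger minimum velocity uncertainty, by a ratio of 4.0.

For both particles, Δp_min = ℏ/(2Δx) = 2.732e-26 kg·m/s (same for both).

The velocity uncertainty is Δv = Δp/m:
- proton: Δv = 2.732e-26 / 1.673e-27 = 1.633e+01 m/s = 16.334 m/s
- alpha particle: Δv = 2.732e-26 / 6.645e-27 = 4.112e+00 m/s = 4.112 m/s

Ratio: 1.633e+01 / 4.112e+00 = 4.0

The lighter particle has larger velocity uncertainty because Δv ∝ 1/m.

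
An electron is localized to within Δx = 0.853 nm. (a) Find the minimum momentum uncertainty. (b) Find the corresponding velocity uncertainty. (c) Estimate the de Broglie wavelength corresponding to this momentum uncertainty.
(a) Δp_min = 6.182 × 10^-26 kg·m/s
(b) Δv_min = 67.859 km/s
(c) λ_dB = 10.719 nm

Step-by-step:

(a) From the uncertainty principle:
Δp_min = ℏ/(2Δx) = (1.055e-34 J·s)/(2 × 8.530e-10 m) = 6.182e-26 kg·m/s

(b) The velocity uncertainty:
Δv = Δp/m = (6.182e-26 kg·m/s)/(9.109e-31 kg) = 6.786e+04 m/s = 67.859 km/s

(c) The de Broglie wavelength for this momentum:
λ = h/p = (6.626e-34 J·s)/(6.182e-26 kg·m/s) = 1.072e-08 m = 10.719 nm

Note: The de Broglie wavelength is comparable to the localization size, as expected from wave-particle duality.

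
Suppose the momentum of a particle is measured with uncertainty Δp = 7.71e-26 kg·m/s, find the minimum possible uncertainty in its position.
683.899 pm

Using the Heisenberg uncertainty principle:
ΔxΔp ≥ ℏ/2

The minimum uncertainty in position is:
Δx_min = ℏ/(2Δp)
Δx_min = (1.055e-34 J·s) / (2 × 7.710e-26 kg·m/s)
Δx_min = 6.839e-10 m = 683.899 pm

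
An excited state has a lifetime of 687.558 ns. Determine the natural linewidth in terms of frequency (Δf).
115.739 kHz

Using the energy-time uncertainty principle and E = hf:
ΔEΔt ≥ ℏ/2
hΔf·Δt ≥ ℏ/2

The minimum frequency uncertainty is:
Δf = ℏ/(2hτ) = 1/(4πτ)
Δf = 1/(4π × 6.876e-07 s)
Δf = 1.157e+05 Hz = 115.739 kHz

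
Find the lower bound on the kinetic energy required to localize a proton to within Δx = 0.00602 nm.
143.140 meV

Localizing a particle requires giving it sufficient momentum uncertainty:

1. From uncertainty principle: Δp ≥ ℏ/(2Δx)
   Δp_min = (1.055e-34 J·s) / (2 × 6.020e-12 m)
   Δp_min = 8.759e-24 kg·m/s

2. This momentum uncertainty corresponds to kinetic energy:
   KE ≈ (Δp)²/(2m) = (8.759e-24)²/(2 × 1.673e-27 kg)
   KE = 2.293e-20 J = 143.140 meV

Tighter localization requires more energy.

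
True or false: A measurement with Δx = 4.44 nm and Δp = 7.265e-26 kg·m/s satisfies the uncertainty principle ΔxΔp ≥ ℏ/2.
Yes, it satisfies the uncertainty principle.

Calculate the product ΔxΔp:
ΔxΔp = (4.440e-09 m) × (7.265e-26 kg·m/s)
ΔxΔp = 3.226e-34 J·s

Compare to the minimum allowed value ℏ/2:
ℏ/2 = 5.273e-35 J·s

Since ΔxΔp = 3.226e-34 J·s ≥ 5.273e-35 J·s = ℏ/2,
the measurement satisfies the uncertainty principle.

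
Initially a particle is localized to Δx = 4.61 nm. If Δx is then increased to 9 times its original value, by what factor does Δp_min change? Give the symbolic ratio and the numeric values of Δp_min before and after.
Original Δp_min = 1.144 × 10^-26 kg·m/s; new Δp'_min = 1.271 × 10^-27 kg·m/s; ratio Δp'_min/Δp_min = 1/9.

From the uncertainty principle ΔxΔp ≥ ℏ/2, the minimum momentum uncertainty is Δp_min = ℏ/(2Δx).

Original (Δx = 4.61 nm = 4.610e-09 m):
Δp_min = (1.055e-34 J·s)/(2 × 4.610e-09 m) = 1.144e-26 kg·m/s

When Δx → 9Δx:
Δp'_min = ℏ/(2 × 9Δx) = (1/9) × ℏ/(2Δx) = (1/9) × Δp_min
Δp'_min = 1/9 × 1.144e-26 kg·m/s = 1.271e-27 kg·m/s

Since Δp_min ∝ 1/Δx, when Δx is increased to 9 times its original value, Δp_min decreases to 1/9 of its original value.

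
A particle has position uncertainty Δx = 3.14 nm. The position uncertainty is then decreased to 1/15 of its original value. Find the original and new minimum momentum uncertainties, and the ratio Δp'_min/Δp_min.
Original Δp_min = 1.679 × 10^-26 kg·m/s; new Δp'_min = 2.519 × 10^-25 kg·m/s; ratio Δp'_min/Δp_min = 15.

From the uncertainty principle ΔxΔp ≥ ℏ/2, the minimum momentum uncertainty is Δp_min = ℏ/(2Δx).

Original (Δx = 3.14 nm = 3.140e-09 m):
Δp_min = (1.055e-34 J·s)/(2 × 3.140e-09 m) = 1.679e-26 kg·m/s

When Δx → (1/15)Δx:
Δp'_min = ℏ/(2 × (1/15)Δx) = 15 × ℏ/(2Δx) = 15 × Δp_min
Δp'_min = 15 × 1.679e-26 kg·m/s = 2.519e-25 kg·m/s

Since Δp_min ∝ 1/Δx, when Δx is decreased to 1/15 of its original value, Δp_min increases to 15 times its original value.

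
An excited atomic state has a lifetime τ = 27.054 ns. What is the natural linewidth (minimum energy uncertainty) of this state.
12.165 neV

Using the energy-time uncertainty principle:
ΔEΔt ≥ ℏ/2

The lifetime τ represents the time uncertainty Δt.
The natural linewidth (minimum energy uncertainty) is:

ΔE = ℏ/(2τ)
ΔE = (1.055e-34 J·s) / (2 × 2.705e-08 s)
ΔE = 1.949e-27 J = 12.165 neV

This natural linewidth limits the precision of spectroscopic measurements.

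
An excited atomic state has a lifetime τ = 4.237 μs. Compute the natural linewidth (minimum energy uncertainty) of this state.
77.674 peV

Using the energy-time uncertainty principle:
ΔEΔt ≥ ℏ/2

The lifetime τ represents the time uncertainty Δt.
The natural linewidth (minimum energy uncertainty) is:

ΔE = ℏ/(2τ)
ΔE = (1.055e-34 J·s) / (2 × 4.237e-06 s)
ΔE = 1.244e-29 J = 77.674 peV

This natural linewidth limits the precision of spectroscopic measurements.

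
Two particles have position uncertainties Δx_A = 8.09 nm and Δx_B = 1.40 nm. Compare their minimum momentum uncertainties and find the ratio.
Particle B has the larger minimum momentum uncertainty, by a factor of 5.78.

For each particle, the minimum momentum uncertainty is Δp_min = ℏ/(2Δx):

Particle A: Δp_A = ℏ/(2×8.090e-09 m) = 6.518e-27 kg·m/s
Particle B: Δp_B = ℏ/(2×1.400e-09 m) = 3.766e-26 kg·m/s

Ratio: Δp_B/Δp_A = 5.78

Since Δp_min ∝ 1/Δx, the particle with smaller position uncertainty (B) has larger momentum uncertainty.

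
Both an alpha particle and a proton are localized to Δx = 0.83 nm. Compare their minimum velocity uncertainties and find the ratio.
The proton has the larger minimum velocity uncertainty, by a ratio of 4.0.

For both particles, Δp_min = ℏ/(2Δx) = 6.353e-26 kg·m/s (same for both).

The velocity uncertainty is Δv = Δp/m:
- alpha particle: Δv = 6.353e-26 / 6.645e-27 = 9.561e+00 m/s = 9.561 m/s
- proton: Δv = 6.353e-26 / 1.673e-27 = 3.798e+01 m/s = 37.981 m/s

Ratio: 3.798e+01 / 9.561e+00 = 4.0

The lighter particle has larger velocity uncertainty because Δv ∝ 1/m.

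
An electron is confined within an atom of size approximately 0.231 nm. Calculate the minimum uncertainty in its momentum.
2.283 × 10^-25 kg·m/s

Using the Heisenberg uncertainty principle:
ΔxΔp ≥ ℏ/2

With Δx ≈ L = 2.310e-10 m (the confinement size):
Δp_min = ℏ/(2Δx)
Δp_min = (1.055e-34 J·s) / (2 × 2.310e-10 m)
Δp_min = 2.283e-25 kg·m/s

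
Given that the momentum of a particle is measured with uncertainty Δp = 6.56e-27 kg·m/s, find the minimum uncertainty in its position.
8.038 nm

Using the Heisenberg uncertainty principle:
ΔxΔp ≥ ℏ/2

The minimum uncertainty in position is:
Δx_min = ℏ/(2Δp)
Δx_min = (1.055e-34 J·s) / (2 × 6.560e-27 kg·m/s)
Δx_min = 8.038e-09 m = 8.038 nm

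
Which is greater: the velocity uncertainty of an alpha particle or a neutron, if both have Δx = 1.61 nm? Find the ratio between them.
The neutron has the larger minimum velocity uncertainty, by a ratio of 4.0.

For both particles, Δp_min = ℏ/(2Δx) = 3.275e-26 kg·m/s (same for both).

The velocity uncertainty is Δv = Δp/m:
- alpha particle: Δv = 3.275e-26 / 6.645e-27 = 4.929e+00 m/s = 4.929 m/s
- neutron: Δv = 3.275e-26 / 1.675e-27 = 1.955e+01 m/s = 19.553 m/s

Ratio: 1.955e+01 / 4.929e+00 = 4.0

The lighter particle has larger velocity uncertainty because Δv ∝ 1/m.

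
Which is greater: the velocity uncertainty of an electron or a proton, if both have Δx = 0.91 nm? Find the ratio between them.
The electron has the larger minimum velocity uncertainty, by a ratio of 1836.2.

For both particles, Δp_min = ℏ/(2Δx) = 5.794e-26 kg·m/s (same for both).

The velocity uncertainty is Δv = Δp/m:
- electron: Δv = 5.794e-26 / 9.109e-31 = 6.361e+04 m/s = 63.609 km/s
- proton: Δv = 5.794e-26 / 1.673e-27 = 3.464e+01 m/s = 34.642 m/s

Ratio: 6.361e+04 / 3.464e+01 = 1836.2

The lighter particle has larger velocity uncertainty because Δv ∝ 1/m.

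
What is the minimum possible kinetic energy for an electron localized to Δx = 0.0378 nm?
6.666 eV

Localizing a particle requires giving it sufficient momentum uncertainty:

1. From uncertainty principle: Δp ≥ ℏ/(2Δx)
   Δp_min = (1.055e-34 J·s) / (2 × 3.780e-11 m)
   Δp_min = 1.395e-24 kg·m/s

2. This momentum uncertainty corresponds to kinetic energy:
   KE ≈ (Δp)²/(2m) = (1.395e-24)²/(2 × 9.109e-31 kg)
   KE = 1.068e-18 J = 6.666 eV

Tighter localization requires more energy.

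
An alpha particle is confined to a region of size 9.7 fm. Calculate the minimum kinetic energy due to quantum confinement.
13.878 keV

Using the uncertainty principle:

1. Position uncertainty: Δx ≈ 9.700e-15 m
2. Minimum momentum uncertainty: Δp = ℏ/(2Δx) = 5.436e-21 kg·m/s
3. Minimum kinetic energy:
   KE = (Δp)²/(2m) = (5.436e-21)²/(2 × 6.645e-27 kg)
   KE = 2.224e-15 J = 13.878 keV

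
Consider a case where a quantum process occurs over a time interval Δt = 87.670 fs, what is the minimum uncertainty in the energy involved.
3.754 meV

Using the energy-time uncertainty principle:
ΔEΔt ≥ ℏ/2

The minimum uncertainty in energy is:
ΔE_min = ℏ/(2Δt)
ΔE_min = (1.055e-34 J·s) / (2 × 8.767e-14 s)
ΔE_min = 6.014e-22 J = 3.754 meV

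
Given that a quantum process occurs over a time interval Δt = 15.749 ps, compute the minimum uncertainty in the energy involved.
20.897 μeV

Using the energy-time uncertainty principle:
ΔEΔt ≥ ℏ/2

The minimum uncertainty in energy is:
ΔE_min = ℏ/(2Δt)
ΔE_min = (1.055e-34 J·s) / (2 × 1.575e-11 s)
ΔE_min = 3.348e-24 J = 20.897 μeV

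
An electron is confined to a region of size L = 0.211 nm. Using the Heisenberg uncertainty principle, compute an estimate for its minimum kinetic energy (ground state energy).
213.943 meV

Using the uncertainty principle to estimate ground state energy:

1. The position uncertainty is approximately the confinement size:
   Δx ≈ L = 2.110e-10 m

2. From ΔxΔp ≥ ℏ/2, the minimum momentum uncertainty is:
   Δp ≈ ℏ/(2L) = 2.499e-25 kg·m/s

3. The kinetic energy is approximately:
   KE ≈ (Δp)²/(2m) = (2.499e-25)²/(2 × 9.109e-31 kg)
   KE ≈ 3.428e-20 J = 213.943 meV

This is an order-of-magnitude estimate of the ground state energy.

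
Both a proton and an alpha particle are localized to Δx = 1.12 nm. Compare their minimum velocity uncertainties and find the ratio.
The proton has the larger minimum velocity uncertainty, by a ratio of 4.0.

For both particles, Δp_min = ℏ/(2Δx) = 4.708e-26 kg·m/s (same for both).

The velocity uncertainty is Δv = Δp/m:
- proton: Δv = 4.708e-26 / 1.673e-27 = 2.815e+01 m/s = 28.147 m/s
- alpha particle: Δv = 4.708e-26 / 6.645e-27 = 7.085e+00 m/s = 7.085 m/s

Ratio: 2.815e+01 / 7.085e+00 = 4.0

The lighter particle has larger velocity uncertainty because Δv ∝ 1/m.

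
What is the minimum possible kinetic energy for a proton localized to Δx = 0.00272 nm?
701.159 meV

Localizing a particle requires giving it sufficient momentum uncertainty:

1. From uncertainty principle: Δp ≥ ℏ/(2Δx)
   Δp_min = (1.055e-34 J·s) / (2 × 2.720e-12 m)
   Δp_min = 1.939e-23 kg·m/s

2. This momentum uncertainty corresponds to kinetic energy:
   KE ≈ (Δp)²/(2m) = (1.939e-23)²/(2 × 1.673e-27 kg)
   KE = 1.123e-19 J = 701.159 meV

Tighter localization requires more energy.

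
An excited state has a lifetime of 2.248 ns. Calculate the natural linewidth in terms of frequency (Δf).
35.399 MHz

Using the energy-time uncertainty principle and E = hf:
ΔEΔt ≥ ℏ/2
hΔf·Δt ≥ ℏ/2

The minimum frequency uncertainty is:
Δf = ℏ/(2hτ) = 1/(4πτ)
Δf = 1/(4π × 2.248e-09 s)
Δf = 3.540e+07 Hz = 35.399 MHz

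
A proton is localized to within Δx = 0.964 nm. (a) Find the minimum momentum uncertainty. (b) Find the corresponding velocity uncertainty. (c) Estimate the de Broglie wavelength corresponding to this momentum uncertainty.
(a) Δp_min = 5.470 × 10^-26 kg·m/s
(b) Δv_min = 32.702 m/s
(c) λ_dB = 12.114 nm

Step-by-step:

(a) From the uncertainty principle:
Δp_min = ℏ/(2Δx) = (1.055e-34 J·s)/(2 × 9.640e-10 m) = 5.470e-26 kg·m/s

(b) The velocity uncertainty:
Δv = Δp/m = (5.470e-26 kg·m/s)/(1.673e-27 kg) = 3.270e+01 m/s = 32.702 m/s

(c) The de Broglie wavelength for this momentum:
λ = h/p = (6.626e-34 J·s)/(5.470e-26 kg·m/s) = 1.211e-08 m = 12.114 nm

Note: The de Broglie wavelength is comparable to the localization size, as expected from wave-particle duality.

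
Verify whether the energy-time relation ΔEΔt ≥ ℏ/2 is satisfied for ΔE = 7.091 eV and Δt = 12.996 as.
No, it violates the uncertainty relation.

Calculate the product ΔEΔt:
ΔE = 7.091 eV = 1.136e-18 J
ΔEΔt = (1.136e-18 J) × (1.300e-17 s)
ΔEΔt = 1.476e-35 J·s

Compare to the minimum allowed value ℏ/2:
ℏ/2 = 5.273e-35 J·s

Since ΔEΔt = 1.476e-35 J·s < 5.273e-35 J·s = ℏ/2,
this violates the uncertainty relation.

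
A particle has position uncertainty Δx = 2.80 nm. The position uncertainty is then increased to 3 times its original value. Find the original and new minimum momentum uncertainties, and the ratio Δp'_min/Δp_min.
Original Δp_min = 1.883 × 10^-26 kg·m/s; new Δp'_min = 6.277 × 10^-27 kg·m/s; ratio Δp'_min/Δp_min = 1/3.

From the uncertainty principle ΔxΔp ≥ ℏ/2, the minimum momentum uncertainty is Δp_min = ℏ/(2Δx).

Original (Δx = 2.80 nm = 2.800e-09 m):
Δp_min = (1.055e-34 J·s)/(2 × 2.800e-09 m) = 1.883e-26 kg·m/s

When Δx → 3Δx:
Δp'_min = ℏ/(2 × 3Δx) = (1/3) × ℏ/(2Δx) = (1/3) × Δp_min
Δp'_min = 1/3 × 1.883e-26 kg·m/s = 6.277e-27 kg·m/s

Since Δp_min ∝ 1/Δx, when Δx is increased to 3 times its original value, Δp_min decreases to 1/3 of its original value.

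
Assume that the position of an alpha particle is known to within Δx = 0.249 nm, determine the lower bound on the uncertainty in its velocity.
31.869 m/s

Using the Heisenberg uncertainty principle and Δp = mΔv:
ΔxΔp ≥ ℏ/2
Δx(mΔv) ≥ ℏ/2

The minimum uncertainty in velocity is:
Δv_min = ℏ/(2mΔx)
Δv_min = (1.055e-34 J·s) / (2 × 6.645e-27 kg × 2.490e-10 m)
Δv_min = 3.187e+01 m/s = 31.869 m/s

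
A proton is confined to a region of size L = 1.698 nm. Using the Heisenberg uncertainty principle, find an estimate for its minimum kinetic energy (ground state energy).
1.799 μeV

Using the uncertainty principle to estimate ground state energy:

1. The position uncertainty is approximately the confinement size:
   Δx ≈ L = 1.698e-09 m

2. From ΔxΔp ≥ ℏ/2, the minimum momentum uncertainty is:
   Δp ≈ ℏ/(2L) = 3.105e-26 kg·m/s

3. The kinetic energy is approximately:
   KE ≈ (Δp)²/(2m) = (3.105e-26)²/(2 × 1.673e-27 kg)
   KE ≈ 2.883e-25 J = 1.799 μeV

This is an order-of-magnitude estimate of the ground state energy.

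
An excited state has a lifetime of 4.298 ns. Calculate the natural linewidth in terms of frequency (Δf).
18.515 MHz

Using the energy-time uncertainty principle and E = hf:
ΔEΔt ≥ ℏ/2
hΔf·Δt ≥ ℏ/2

The minimum frequency uncertainty is:
Δf = ℏ/(2hτ) = 1/(4πτ)
Δf = 1/(4π × 4.298e-09 s)
Δf = 1.852e+07 Hz = 18.515 MHz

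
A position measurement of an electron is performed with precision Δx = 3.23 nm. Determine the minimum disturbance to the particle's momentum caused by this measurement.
1.632 × 10^-26 kg·m/s

The uncertainty principle implies that measuring position disturbs momentum:
ΔxΔp ≥ ℏ/2

When we measure position with precision Δx, we necessarily introduce a momentum uncertainty:
Δp ≥ ℏ/(2Δx)
Δp_min = (1.055e-34 J·s) / (2 × 3.230e-09 m)
Δp_min = 1.632e-26 kg·m/s

The more precisely we measure position, the greater the momentum disturbance.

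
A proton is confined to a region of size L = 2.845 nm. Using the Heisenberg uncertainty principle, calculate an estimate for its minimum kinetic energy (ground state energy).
640.899 neV

Using the uncertainty principle to estimate ground state energy:

1. The position uncertainty is approximately the confinement size:
   Δx ≈ L = 2.845e-09 m

2. From ΔxΔp ≥ ℏ/2, the minimum momentum uncertainty is:
   Δp ≈ ℏ/(2L) = 1.853e-26 kg·m/s

3. The kinetic energy is approximately:
   KE ≈ (Δp)²/(2m) = (1.853e-26)²/(2 × 1.673e-27 kg)
   KE ≈ 1.027e-25 J = 640.899 neV

This is an order-of-magnitude estimate of the ground state energy.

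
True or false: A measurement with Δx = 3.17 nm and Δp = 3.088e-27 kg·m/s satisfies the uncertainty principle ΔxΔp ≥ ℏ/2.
No, it violates the uncertainty principle (impossible measurement).

Calculate the product ΔxΔp:
ΔxΔp = (3.170e-09 m) × (3.088e-27 kg·m/s)
ΔxΔp = 9.789e-36 J·s

Compare to the minimum allowed value ℏ/2:
ℏ/2 = 5.273e-35 J·s

Since ΔxΔp = 9.789e-36 J·s < 5.273e-35 J·s = ℏ/2,
the measurement violates the uncertainty principle.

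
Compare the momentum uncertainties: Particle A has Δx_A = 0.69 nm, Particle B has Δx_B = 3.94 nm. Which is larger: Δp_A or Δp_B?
Particle A has the larger minimum momentum uncertainty, by a factor of 5.71.

For each particle, the minimum momentum uncertainty is Δp_min = ℏ/(2Δx):

Particle A: Δp_A = ℏ/(2×6.900e-10 m) = 7.642e-26 kg·m/s
Particle B: Δp_B = ℏ/(2×3.940e-09 m) = 1.338e-26 kg·m/s

Ratio: Δp_A/Δp_B = 5.71

Since Δp_min ∝ 1/Δx, the particle with smaller position uncertainty (A) has larger momentum uncertainty.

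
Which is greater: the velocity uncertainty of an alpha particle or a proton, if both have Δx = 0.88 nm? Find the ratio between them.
The proton has the larger minimum velocity uncertainty, by a ratio of 4.0.

For both particles, Δp_min = ℏ/(2Δx) = 5.992e-26 kg·m/s (same for both).

The velocity uncertainty is Δv = Δp/m:
- alpha particle: Δv = 5.992e-26 / 6.645e-27 = 9.018e+00 m/s = 9.018 m/s
- proton: Δv = 5.992e-26 / 1.673e-27 = 3.582e+01 m/s = 35.823 m/s

Ratio: 3.582e+01 / 9.018e+00 = 4.0

The lighter particle has larger velocity uncertainty because Δv ∝ 1/m.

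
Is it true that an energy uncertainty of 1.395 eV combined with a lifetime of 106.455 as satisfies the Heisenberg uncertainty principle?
No, it violates the uncertainty relation.

Calculate the product ΔEΔt:
ΔE = 1.395 eV = 2.235e-19 J
ΔEΔt = (2.235e-19 J) × (1.065e-16 s)
ΔEΔt = 2.379e-35 J·s

Compare to the minimum allowed value ℏ/2:
ℏ/2 = 5.273e-35 J·s

Since ΔEΔt = 2.379e-35 J·s < 5.273e-35 J·s = ℏ/2,
this violates the uncertainty relation.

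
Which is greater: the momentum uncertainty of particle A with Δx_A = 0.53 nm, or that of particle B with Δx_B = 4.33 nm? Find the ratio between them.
Particle A has the larger minimum momentum uncertainty, by a factor of 8.17.

For each particle, the minimum momentum uncertainty is Δp_min = ℏ/(2Δx):

Particle A: Δp_A = ℏ/(2×5.300e-10 m) = 9.949e-26 kg·m/s
Particle B: Δp_B = ℏ/(2×4.330e-09 m) = 1.218e-26 kg·m/s

Ratio: Δp_A/Δp_B = 8.17

Since Δp_min ∝ 1/Δx, the particle with smaller position uncertainty (A) has larger momentum uncertainty.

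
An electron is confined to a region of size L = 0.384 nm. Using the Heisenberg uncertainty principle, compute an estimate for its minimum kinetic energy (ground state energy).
64.595 meV

Using the uncertainty principle to estimate ground state energy:

1. The position uncertainty is approximately the confinement size:
   Δx ≈ L = 3.840e-10 m

2. From ΔxΔp ≥ ℏ/2, the minimum momentum uncertainty is:
   Δp ≈ ℏ/(2L) = 1.373e-25 kg·m/s

3. The kinetic energy is approximately:
   KE ≈ (Δp)²/(2m) = (1.373e-25)²/(2 × 9.109e-31 kg)
   KE ≈ 1.035e-20 J = 64.595 meV

This is an order-of-magnitude estimate of the ground state energy.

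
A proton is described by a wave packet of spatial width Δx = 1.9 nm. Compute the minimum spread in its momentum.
2.775 × 10^-26 kg·m/s

For a wave packet, the spatial width Δx and momentum spread Δp are related by the uncertainty principle:
ΔxΔp ≥ ℏ/2

The minimum momentum spread is:
Δp_min = ℏ/(2Δx)
Δp_min = (1.055e-34 J·s) / (2 × 1.900e-09 m)
Δp_min = 2.775e-26 kg·m/s

A wave packet cannot have both a well-defined position and well-defined momentum.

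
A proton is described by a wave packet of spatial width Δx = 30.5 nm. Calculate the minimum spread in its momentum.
1.729 × 10^-27 kg·m/s

For a wave packet, the spatial width Δx and momentum spread Δp are related by the uncertainty principle:
ΔxΔp ≥ ℏ/2

The minimum momentum spread is:
Δp_min = ℏ/(2Δx)
Δp_min = (1.055e-34 J·s) / (2 × 3.050e-08 m)
Δp_min = 1.729e-27 kg·m/s

A wave packet cannot have both a well-defined position and well-defined momentum.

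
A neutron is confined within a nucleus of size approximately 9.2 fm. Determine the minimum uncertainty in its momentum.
5.731 × 10^-21 kg·m/s

Using the Heisenberg uncertainty principle:
ΔxΔp ≥ ℏ/2

With Δx ≈ L = 9.200e-15 m (the confinement size):
Δp_min = ℏ/(2Δx)
Δp_min = (1.055e-34 J·s) / (2 × 9.200e-15 m)
Δp_min = 5.731e-21 kg·m/s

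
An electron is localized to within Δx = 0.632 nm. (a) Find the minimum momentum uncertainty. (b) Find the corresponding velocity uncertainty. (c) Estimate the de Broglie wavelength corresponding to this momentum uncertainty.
(a) Δp_min = 8.343 × 10^-26 kg·m/s
(b) Δv_min = 91.588 km/s
(c) λ_dB = 7.942 nm

Step-by-step:

(a) From the uncertainty principle:
Δp_min = ℏ/(2Δx) = (1.055e-34 J·s)/(2 × 6.320e-10 m) = 8.343e-26 kg·m/s

(b) The velocity uncertainty:
Δv = Δp/m = (8.343e-26 kg·m/s)/(9.109e-31 kg) = 9.159e+04 m/s = 91.588 km/s

(c) The de Broglie wavelength for this momentum:
λ = h/p = (6.626e-34 J·s)/(8.343e-26 kg·m/s) = 7.942e-09 m = 7.942 nm

Note: The de Broglie wavelength is comparable to the localization size, as expected from wave-particle duality.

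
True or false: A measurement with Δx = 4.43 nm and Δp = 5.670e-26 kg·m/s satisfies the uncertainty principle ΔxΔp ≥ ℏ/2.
Yes, it satisfies the uncertainty principle.

Calculate the product ΔxΔp:
ΔxΔp = (4.430e-09 m) × (5.670e-26 kg·m/s)
ΔxΔp = 2.512e-34 J·s

Compare to the minimum allowed value ℏ/2:
ℏ/2 = 5.273e-35 J·s

Since ΔxΔp = 2.512e-34 J·s ≥ 5.273e-35 J·s = ℏ/2,
the measurement satisfies the uncertainty principle.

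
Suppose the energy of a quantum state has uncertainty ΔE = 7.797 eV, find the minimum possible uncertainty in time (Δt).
42.209 as

Using the energy-time uncertainty principle:
ΔEΔt ≥ ℏ/2

The minimum uncertainty in time is:
Δt_min = ℏ/(2ΔE)
Δt_min = (1.055e-34 J·s) / (2 × 1.249e-18 J)
Δt_min = 4.221e-17 s = 42.209 as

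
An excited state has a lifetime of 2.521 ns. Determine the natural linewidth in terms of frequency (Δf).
31.566 MHz

Using the energy-time uncertainty principle and E = hf:
ΔEΔt ≥ ℏ/2
hΔf·Δt ≥ ℏ/2

The minimum frequency uncertainty is:
Δf = ℏ/(2hτ) = 1/(4πτ)
Δf = 1/(4π × 2.521e-09 s)
Δf = 3.157e+07 Hz = 31.566 MHz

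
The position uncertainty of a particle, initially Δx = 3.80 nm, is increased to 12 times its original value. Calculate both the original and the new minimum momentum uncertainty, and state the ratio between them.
Original Δp_min = 1.388 × 10^-26 kg·m/s; new Δp'_min = 1.156 × 10^-27 kg·m/s; ratio Δp'_min/Δp_min = 1/12.

From the uncertainty principle ΔxΔp ≥ ℏ/2, the minimum momentum uncertainty is Δp_min = ℏ/(2Δx).

Original (Δx = 3.80 nm = 3.800e-09 m):
Δp_min = (1.055e-34 J·s)/(2 × 3.800e-09 m) = 1.388e-26 kg·m/s

When Δx → 12Δx:
Δp'_min = ℏ/(2 × 12Δx) = (1/12) × ℏ/(2Δx) = (1/12) × Δp_min
Δp'_min = 1/12 × 1.388e-26 kg·m/s = 1.156e-27 kg·m/s

Since Δp_min ∝ 1/Δx, when Δx is increased to 12 times its original value, Δp_min decreases to 1/12 of its original value.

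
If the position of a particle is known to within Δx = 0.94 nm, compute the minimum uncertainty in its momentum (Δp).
5.609 × 10^-26 kg·m/s

Using the Heisenberg uncertainty principle:
ΔxΔp ≥ ℏ/2

The minimum uncertainty in momentum is:
Δp_min = ℏ/(2Δx)
Δp_min = (1.055e-34 J·s) / (2 × 9.400e-10 m)
Δp_min = 5.609e-26 kg·m/s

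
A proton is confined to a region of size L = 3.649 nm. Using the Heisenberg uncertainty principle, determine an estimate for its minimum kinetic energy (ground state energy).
389.589 neV

Using the uncertainty principle to estimate ground state energy:

1. The position uncertainty is approximately the confinement size:
   Δx ≈ L = 3.649e-09 m

2. From ΔxΔp ≥ ℏ/2, the minimum momentum uncertainty is:
   Δp ≈ ℏ/(2L) = 1.445e-26 kg·m/s

3. The kinetic energy is approximately:
   KE ≈ (Δp)²/(2m) = (1.445e-26)²/(2 × 1.673e-27 kg)
   KE ≈ 6.242e-26 J = 389.589 neV

This is an order-of-magnitude estimate of the ground state energy.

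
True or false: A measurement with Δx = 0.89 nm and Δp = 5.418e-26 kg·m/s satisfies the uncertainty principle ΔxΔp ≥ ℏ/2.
No, it violates the uncertainty principle (impossible measurement).

Calculate the product ΔxΔp:
ΔxΔp = (8.900e-10 m) × (5.418e-26 kg·m/s)
ΔxΔp = 4.822e-35 J·s

Compare to the minimum allowed value ℏ/2:
ℏ/2 = 5.273e-35 J·s

Since ΔxΔp = 4.822e-35 J·s < 5.273e-35 J·s = ℏ/2,
the measurement violates the uncertainty principle.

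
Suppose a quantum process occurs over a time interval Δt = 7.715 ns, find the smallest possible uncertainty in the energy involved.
42.658 neV

Using the energy-time uncertainty principle:
ΔEΔt ≥ ℏ/2

The minimum uncertainty in energy is:
ΔE_min = ℏ/(2Δt)
ΔE_min = (1.055e-34 J·s) / (2 × 7.715e-09 s)
ΔE_min = 6.835e-27 J = 42.658 neV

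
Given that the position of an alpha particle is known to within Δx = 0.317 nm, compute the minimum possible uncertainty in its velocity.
25.033 m/s

Using the Heisenberg uncertainty principle and Δp = mΔv:
ΔxΔp ≥ ℏ/2
Δx(mΔv) ≥ ℏ/2

The minimum uncertainty in velocity is:
Δv_min = ℏ/(2mΔx)
Δv_min = (1.055e-34 J·s) / (2 × 6.645e-27 kg × 3.170e-10 m)
Δv_min = 2.503e+01 m/s = 25.033 m/s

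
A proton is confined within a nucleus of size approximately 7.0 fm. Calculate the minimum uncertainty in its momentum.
7.533 × 10^-21 kg·m/s

Using the Heisenberg uncertainty principle:
ΔxΔp ≥ ℏ/2

With Δx ≈ L = 7.000e-15 m (the confinement size):
Δp_min = ℏ/(2Δx)
Δp_min = (1.055e-34 J·s) / (2 × 7.000e-15 m)
Δp_min = 7.533e-21 kg·m/s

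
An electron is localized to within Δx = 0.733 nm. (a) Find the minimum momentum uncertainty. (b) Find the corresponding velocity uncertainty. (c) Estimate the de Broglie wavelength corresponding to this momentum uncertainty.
(a) Δp_min = 7.194 × 10^-26 kg·m/s
(b) Δv_min = 78.968 km/s
(c) λ_dB = 9.211 nm

Step-by-step:

(a) From the uncertainty principle:
Δp_min = ℏ/(2Δx) = (1.055e-34 J·s)/(2 × 7.330e-10 m) = 7.194e-26 kg·m/s

(b) The velocity uncertainty:
Δv = Δp/m = (7.194e-26 kg·m/s)/(9.109e-31 kg) = 7.897e+04 m/s = 78.968 km/s

(c) The de Broglie wavelength for this momentum:
λ = h/p = (6.626e-34 J·s)/(7.194e-26 kg·m/s) = 9.211e-09 m = 9.211 nm

Note: The de Broglie wavelength is comparable to the localization size, as expected from wave-particle duality.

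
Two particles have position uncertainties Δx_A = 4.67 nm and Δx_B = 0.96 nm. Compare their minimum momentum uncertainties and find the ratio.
Particle B has the larger minimum momentum uncertainty, by a factor of 4.86.

For each particle, the minimum momentum uncertainty is Δp_min = ℏ/(2Δx):

Particle A: Δp_A = ℏ/(2×4.670e-09 m) = 1.129e-26 kg·m/s
Particle B: Δp_B = ℏ/(2×9.600e-10 m) = 5.493e-26 kg·m/s

Ratio: Δp_B/Δp_A = 4.86

Since Δp_min ∝ 1/Δx, the particle with smaller position uncertainty (B) has larger momentum uncertainty.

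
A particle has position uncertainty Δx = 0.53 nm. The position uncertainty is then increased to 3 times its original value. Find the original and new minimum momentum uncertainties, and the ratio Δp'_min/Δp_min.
Original Δp_min = 9.949 × 10^-26 kg·m/s; new Δp'_min = 3.316 × 10^-26 kg·m/s; ratio Δp'_min/Δp_min = 1/3.

From the uncertainty principle ΔxΔp ≥ ℏ/2, the minimum momentum uncertainty is Δp_min = ℏ/(2Δx).

Original (Δx = 0.53 nm = 5.300e-10 m):
Δp_min = (1.055e-34 J·s)/(2 × 5.300e-10 m) = 9.949e-26 kg·m/s

When Δx → 3Δx:
Δp'_min = ℏ/(2 × 3Δx) = (1/3) × ℏ/(2Δx) = (1/3) × Δp_min
Δp'_min = 1/3 × 9.949e-26 kg·m/s = 3.316e-26 kg·m/s

Since Δp_min ∝ 1/Δx, when Δx is increased to 3 times its original value, Δp_min decreases to 1/3 of its original value.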